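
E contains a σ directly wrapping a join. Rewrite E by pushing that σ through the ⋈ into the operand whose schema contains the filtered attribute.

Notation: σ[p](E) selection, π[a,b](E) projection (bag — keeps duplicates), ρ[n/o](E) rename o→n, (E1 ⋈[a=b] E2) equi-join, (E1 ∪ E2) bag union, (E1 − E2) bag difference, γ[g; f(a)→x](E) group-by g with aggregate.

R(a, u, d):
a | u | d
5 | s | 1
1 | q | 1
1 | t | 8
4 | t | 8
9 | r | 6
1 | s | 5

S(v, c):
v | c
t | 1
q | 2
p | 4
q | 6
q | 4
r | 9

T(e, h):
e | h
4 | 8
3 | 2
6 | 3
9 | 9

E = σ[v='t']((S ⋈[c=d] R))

σ filters on v, owned by the left side.
E' = (σ[v='t'](S) ⋈[c=d] R)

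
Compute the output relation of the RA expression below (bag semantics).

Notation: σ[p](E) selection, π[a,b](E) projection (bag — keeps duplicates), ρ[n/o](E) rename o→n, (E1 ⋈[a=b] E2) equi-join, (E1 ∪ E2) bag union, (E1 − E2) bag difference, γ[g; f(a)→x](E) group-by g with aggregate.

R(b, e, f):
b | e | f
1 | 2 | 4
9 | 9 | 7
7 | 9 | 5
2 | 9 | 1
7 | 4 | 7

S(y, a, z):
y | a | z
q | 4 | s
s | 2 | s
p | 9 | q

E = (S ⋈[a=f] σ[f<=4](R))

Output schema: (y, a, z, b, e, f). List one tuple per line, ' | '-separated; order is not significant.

Row counts bottom-up:
  S → 3
  R → 5
  σ[f<=4](R) → 2
  (S ⋈[a=f] σ[f<=4](R)) → 1

== RESULT ==
y | a | z | b | e | f
q | 4 | s | 1 | 2 | 4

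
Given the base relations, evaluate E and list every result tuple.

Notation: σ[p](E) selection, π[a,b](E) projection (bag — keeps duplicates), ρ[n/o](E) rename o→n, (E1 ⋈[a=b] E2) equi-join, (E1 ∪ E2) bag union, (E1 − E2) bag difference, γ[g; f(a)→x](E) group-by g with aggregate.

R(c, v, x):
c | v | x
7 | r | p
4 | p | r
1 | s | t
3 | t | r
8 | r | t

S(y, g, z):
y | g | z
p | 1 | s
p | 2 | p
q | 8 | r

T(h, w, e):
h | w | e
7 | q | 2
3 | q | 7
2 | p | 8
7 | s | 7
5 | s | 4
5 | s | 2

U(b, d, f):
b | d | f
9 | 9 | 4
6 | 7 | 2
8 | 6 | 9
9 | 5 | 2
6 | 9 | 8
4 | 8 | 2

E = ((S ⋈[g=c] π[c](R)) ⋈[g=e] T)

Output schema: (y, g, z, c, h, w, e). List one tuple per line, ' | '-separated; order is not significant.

Subexpression sizes:
  S → 3
  R → 5
  π[c](R) → 5
  (S ⋈[g=c] π[c](R)) → 2
  T → 6
  ((S ⋈[g=c] π[c](R)) ⋈[g=e] T) → 1

== RESULT ==
y | g | z | c | h | w | e
q | 8 | r | 8 | 2 | p | 8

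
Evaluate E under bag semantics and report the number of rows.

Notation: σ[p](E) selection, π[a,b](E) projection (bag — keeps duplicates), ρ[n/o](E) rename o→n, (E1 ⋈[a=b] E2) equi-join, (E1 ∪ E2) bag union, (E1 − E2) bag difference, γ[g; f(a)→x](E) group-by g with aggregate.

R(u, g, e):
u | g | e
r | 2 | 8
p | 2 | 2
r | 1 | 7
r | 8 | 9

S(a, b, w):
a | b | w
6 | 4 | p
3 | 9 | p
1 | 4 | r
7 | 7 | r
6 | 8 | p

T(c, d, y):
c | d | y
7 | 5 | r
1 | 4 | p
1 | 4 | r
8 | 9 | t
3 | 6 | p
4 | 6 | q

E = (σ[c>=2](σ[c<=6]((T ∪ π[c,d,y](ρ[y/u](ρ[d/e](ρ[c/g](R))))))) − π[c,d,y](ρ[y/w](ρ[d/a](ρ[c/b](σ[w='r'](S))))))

Stepwise |·|:
  T → 6
  R → 4
  ρ[c/g](R) → 4
  ρ[d/e](ρ[c/g](R)) → 4
  ρ[y/u](ρ[d/e](ρ[c/g](R))) → 4
  π[c,d,y](ρ[y/u](ρ[d/e](ρ[c/g](R)))) → 4
  (T ∪ π[c,d,y](ρ[y/u](ρ[d/e](ρ[c/g](R))))) → 10
  σ[c<=6]((T ∪ π[c,d,y](ρ[y/u](ρ[d/e](ρ[c/g](R)))))) → 7
  σ[c>=2](σ[c<=6]((T ∪ π[c,d,y](ρ[y/u](ρ[d/e](ρ[c/g](R))))))) → 4
  S → 5
  σ[w='r'](S) → 2
  ρ[c/b](σ[w='r'](S)) → 2
  ρ[d/a](ρ[c/b](σ[w='r'](S))) → 2
  ρ[y/w](ρ[d/a](ρ[c/b](σ[w='r'](S)))) → 2
  π[c,d,y](ρ[y/w](ρ[d/a](ρ[c/b](σ[w='r'](S))))) → 2
  (σ[c>=2](σ[c<=6]((T ∪ π[c,d,y](ρ[y/u](ρ[d/e](ρ[c/g](R))))))) − π[c,d,y](ρ[y/w](ρ[d/a](ρ[c/b](σ[w='r'](S)))))) → 4

|E| = 4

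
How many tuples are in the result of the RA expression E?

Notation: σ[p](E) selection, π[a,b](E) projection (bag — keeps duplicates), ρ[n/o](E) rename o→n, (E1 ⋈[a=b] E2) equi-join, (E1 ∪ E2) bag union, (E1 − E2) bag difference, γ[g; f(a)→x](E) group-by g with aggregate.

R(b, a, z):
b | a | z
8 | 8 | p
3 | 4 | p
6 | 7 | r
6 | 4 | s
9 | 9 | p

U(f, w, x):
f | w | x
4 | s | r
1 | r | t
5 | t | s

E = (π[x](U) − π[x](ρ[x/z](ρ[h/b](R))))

Per-node cardinality:
  U → 3
  π[x](U) → 3
  R → 5
  ρ[h/b](R) → 5
  ρ[x/z](ρ[h/b](R)) → 5
  π[x](ρ[x/z](ρ[h/b](R))) → 5
  (π[x](U) − π[x](ρ[x/z](ρ[h/b](R)))) → 1

|E| = 1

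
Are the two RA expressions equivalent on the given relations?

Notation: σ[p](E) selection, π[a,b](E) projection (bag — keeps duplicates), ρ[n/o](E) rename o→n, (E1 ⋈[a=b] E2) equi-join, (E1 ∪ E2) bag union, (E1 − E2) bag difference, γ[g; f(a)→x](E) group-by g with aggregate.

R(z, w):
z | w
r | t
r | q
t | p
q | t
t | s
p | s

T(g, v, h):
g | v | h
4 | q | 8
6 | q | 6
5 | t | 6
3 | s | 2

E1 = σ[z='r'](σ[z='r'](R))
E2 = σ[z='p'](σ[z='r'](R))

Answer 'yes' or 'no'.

E1 per-node cardinality:
  R → 6
  σ[z='r'](R) → 2
  σ[z='r'](σ[z='r'](R)) → 2
E2 per-node cardinality:
  R → 6
  σ[z='r'](R) → 2
  σ[z='p'](σ[z='r'](R)) → 0

E1 result:
z | w
r | q
r | t
E2 result:
z | w
(0 rows)
Witness: ('r', 'q') appears 1× in E1 but 0× in E2.

no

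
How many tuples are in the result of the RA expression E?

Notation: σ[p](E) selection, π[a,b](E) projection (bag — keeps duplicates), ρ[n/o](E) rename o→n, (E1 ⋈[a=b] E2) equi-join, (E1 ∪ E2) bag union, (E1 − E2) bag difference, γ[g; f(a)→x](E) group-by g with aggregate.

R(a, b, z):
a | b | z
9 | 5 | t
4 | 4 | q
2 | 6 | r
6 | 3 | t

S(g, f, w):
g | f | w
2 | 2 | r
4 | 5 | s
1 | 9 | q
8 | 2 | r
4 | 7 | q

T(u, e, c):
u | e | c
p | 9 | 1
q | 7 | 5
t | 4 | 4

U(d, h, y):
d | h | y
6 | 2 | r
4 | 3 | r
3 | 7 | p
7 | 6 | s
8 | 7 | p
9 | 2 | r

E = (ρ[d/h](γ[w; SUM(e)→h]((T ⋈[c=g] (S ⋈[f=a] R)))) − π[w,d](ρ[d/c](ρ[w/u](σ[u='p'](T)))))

Stepwise |·|:
  T → 3
  S → 5
  R → 4
  (S ⋈[f=a] R) → 3
  (T ⋈[c=g] (S ⋈[f=a] R)) → 1
  γ[w; SUM(e)→h]((T ⋈[c=g] (S ⋈[f=a] R))) → 1
  ρ[d/h](γ[w; SUM(e)→h]((T ⋈[c=g] (S ⋈[f=a] R)))) → 1
  T → 3
  σ[u='p'](T) → 1
  ρ[w/u](σ[u='p'](T)) → 1
  ρ[d/c](ρ[w/u](σ[u='p'](T))) → 1
  π[w,d](ρ[d/c](ρ[w/u](σ[u='p'](T)))) → 1
  (ρ[d/h](γ[w; SUM(e)→h]((T ⋈[c=g] (S ⋈[f=a] R)))) − π[w,d](ρ[d/c](ρ[w/u](σ[u='p'](T))))) → 1

|E| = 1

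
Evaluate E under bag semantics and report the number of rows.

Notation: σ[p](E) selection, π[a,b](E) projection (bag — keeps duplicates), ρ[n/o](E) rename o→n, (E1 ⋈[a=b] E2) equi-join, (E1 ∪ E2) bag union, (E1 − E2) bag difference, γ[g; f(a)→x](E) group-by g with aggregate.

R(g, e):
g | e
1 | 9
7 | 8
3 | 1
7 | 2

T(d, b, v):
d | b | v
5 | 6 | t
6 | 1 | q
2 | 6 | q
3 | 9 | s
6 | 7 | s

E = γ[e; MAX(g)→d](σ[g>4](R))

Per-node cardinality:
  R → 4
  σ[g>4](R) → 2
  γ[e; MAX(g)→d](σ[g>4](R)) → 2

|E| = 2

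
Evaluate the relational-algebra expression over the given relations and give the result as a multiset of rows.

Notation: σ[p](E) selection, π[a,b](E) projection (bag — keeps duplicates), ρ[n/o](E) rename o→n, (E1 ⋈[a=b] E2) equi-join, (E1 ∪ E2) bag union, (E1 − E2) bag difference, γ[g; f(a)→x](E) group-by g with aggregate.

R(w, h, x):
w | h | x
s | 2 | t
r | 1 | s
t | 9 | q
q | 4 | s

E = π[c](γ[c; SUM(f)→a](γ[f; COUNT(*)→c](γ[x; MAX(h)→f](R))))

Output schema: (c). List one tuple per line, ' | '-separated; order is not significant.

Row counts bottom-up:
  R → 4
  γ[x; MAX(h)→f](R) → 3
  γ[f; COUNT(*)→c](γ[x; MAX(h)→f](R)) → 3
  γ[c; SUM(f)→a](γ[f; COUNT(*)→c](γ[x; MAX(h)→f](R))) → 1
  π[c](γ[c; SUM(f)→a](γ[f; COUNT(*)→c](γ[x; MAX(h)→f](R)))) → 1

== RESULT ==
c
1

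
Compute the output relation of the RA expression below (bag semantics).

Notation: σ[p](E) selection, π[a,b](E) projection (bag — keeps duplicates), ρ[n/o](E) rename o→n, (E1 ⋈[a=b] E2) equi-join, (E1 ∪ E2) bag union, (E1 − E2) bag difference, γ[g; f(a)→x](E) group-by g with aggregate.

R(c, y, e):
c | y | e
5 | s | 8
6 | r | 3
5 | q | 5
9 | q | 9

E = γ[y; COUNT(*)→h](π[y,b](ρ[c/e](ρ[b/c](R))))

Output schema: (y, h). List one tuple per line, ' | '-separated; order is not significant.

Subexpression sizes:
  R → 4
  ρ[b/c](R) → 4
  ρ[c/e](ρ[b/c](R)) → 4
  π[y,b](ρ[c/e](ρ[b/c](R))) → 4
  γ[y; COUNT(*)→h](π[y,b](ρ[c/e](ρ[b/c](R)))) → 3

== RESULT ==
y | h
q | 2
r | 1
s | 1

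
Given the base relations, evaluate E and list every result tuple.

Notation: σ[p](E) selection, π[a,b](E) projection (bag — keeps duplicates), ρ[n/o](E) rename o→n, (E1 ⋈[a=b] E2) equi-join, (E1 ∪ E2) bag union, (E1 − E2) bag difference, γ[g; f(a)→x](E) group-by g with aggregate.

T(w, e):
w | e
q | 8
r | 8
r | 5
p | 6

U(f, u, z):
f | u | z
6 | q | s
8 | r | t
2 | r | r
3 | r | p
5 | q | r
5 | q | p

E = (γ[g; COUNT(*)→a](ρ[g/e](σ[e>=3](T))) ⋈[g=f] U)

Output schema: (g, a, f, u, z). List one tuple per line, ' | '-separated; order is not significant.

Row counts bottom-up:
  T → 4
  σ[e>=3](T) → 4
  ρ[g/e](σ[e>=3](T)) → 4
  γ[g; COUNT(*)→a](ρ[g/e](σ[e>=3](T))) → 3
  U → 6
  (γ[g; COUNT(*)→a](ρ[g/e](σ[e>=3](T))) ⋈[g=f] U) → 4

== RESULT ==
g | a | f | u | z
5 | 1 | 5 | q | p
5 | 1 | 5 | q | r
6 | 1 | 6 | q | s
8 | 2 | 8 | r | t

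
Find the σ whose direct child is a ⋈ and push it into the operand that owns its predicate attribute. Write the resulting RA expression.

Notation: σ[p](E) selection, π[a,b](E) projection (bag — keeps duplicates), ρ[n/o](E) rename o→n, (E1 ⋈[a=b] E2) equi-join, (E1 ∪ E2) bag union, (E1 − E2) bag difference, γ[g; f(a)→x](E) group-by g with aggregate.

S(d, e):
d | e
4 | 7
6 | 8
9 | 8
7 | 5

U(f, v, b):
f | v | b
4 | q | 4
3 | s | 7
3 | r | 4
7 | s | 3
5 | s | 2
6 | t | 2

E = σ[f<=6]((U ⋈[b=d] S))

σ filters on f, owned by the left side.
E' = (σ[f<=6](U) ⋈[b=d] S)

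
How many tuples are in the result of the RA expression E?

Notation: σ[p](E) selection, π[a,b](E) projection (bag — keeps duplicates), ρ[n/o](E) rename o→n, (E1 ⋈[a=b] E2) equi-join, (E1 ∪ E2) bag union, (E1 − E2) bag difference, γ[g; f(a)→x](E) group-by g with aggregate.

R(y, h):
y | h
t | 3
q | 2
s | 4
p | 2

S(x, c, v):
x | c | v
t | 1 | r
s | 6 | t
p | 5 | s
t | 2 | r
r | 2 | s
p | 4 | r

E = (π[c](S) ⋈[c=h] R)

Stepwise |·|:
  S → 6
  π[c](S) → 6
  R → 4
  (π[c](S) ⋈[c=h] R) → 5

|E| = 5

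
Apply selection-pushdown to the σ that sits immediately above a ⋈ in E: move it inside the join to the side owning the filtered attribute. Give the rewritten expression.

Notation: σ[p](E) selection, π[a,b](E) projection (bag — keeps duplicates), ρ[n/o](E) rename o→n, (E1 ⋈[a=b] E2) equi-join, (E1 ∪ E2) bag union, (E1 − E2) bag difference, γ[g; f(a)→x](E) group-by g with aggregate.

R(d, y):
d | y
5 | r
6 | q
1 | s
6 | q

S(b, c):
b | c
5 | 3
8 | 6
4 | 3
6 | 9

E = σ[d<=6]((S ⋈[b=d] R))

σ filters on d, owned by the right side.
E' = (S ⋈[b=d] σ[d<=6](R))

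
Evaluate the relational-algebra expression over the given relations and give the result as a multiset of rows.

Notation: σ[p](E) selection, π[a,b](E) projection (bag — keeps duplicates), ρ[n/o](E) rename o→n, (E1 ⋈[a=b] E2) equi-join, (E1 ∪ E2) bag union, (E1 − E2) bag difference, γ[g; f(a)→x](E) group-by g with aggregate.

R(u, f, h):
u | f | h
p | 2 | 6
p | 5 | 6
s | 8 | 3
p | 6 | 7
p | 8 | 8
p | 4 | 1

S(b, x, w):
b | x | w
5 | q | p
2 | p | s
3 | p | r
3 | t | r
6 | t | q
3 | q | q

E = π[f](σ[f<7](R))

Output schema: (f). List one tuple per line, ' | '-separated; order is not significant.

Row counts bottom-up:
  R → 6
  σ[f<7](R) → 4
  π[f](σ[f<7](R)) → 4

== RESULT ==
f
2
4
5
6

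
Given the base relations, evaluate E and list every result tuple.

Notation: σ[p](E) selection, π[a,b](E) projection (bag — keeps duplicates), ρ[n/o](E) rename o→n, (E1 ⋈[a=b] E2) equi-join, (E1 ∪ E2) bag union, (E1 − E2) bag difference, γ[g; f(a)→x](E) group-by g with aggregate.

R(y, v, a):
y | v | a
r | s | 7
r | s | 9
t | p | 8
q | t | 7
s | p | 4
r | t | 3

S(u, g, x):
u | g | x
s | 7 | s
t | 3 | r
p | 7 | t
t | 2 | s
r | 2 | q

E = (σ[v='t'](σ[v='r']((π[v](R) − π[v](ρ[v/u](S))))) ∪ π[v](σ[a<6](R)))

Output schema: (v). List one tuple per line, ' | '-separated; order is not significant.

Per-node cardinality:
  R → 6
  π[v](R) → 6
  S → 5
  ρ[v/u](S) → 5
  π[v](ρ[v/u](S)) → 5
  (π[v](R) − π[v](ρ[v/u](S))) → 2
  σ[v='r']((π[v](R) − π[v](ρ[v/u](S)))) → 0
  σ[v='t'](σ[v='r']((π[v](R) − π[v](ρ[v/u](S))))) → 0
  R → 6
  σ[a<6](R) → 2
  π[v](σ[a<6](R)) → 2
  (σ[v='t'](σ[v='r']((π[v](R) − π[v](ρ[v/u](S))))) ∪ π[v](σ[a<6](R))) → 2

== RESULT ==
v
p
t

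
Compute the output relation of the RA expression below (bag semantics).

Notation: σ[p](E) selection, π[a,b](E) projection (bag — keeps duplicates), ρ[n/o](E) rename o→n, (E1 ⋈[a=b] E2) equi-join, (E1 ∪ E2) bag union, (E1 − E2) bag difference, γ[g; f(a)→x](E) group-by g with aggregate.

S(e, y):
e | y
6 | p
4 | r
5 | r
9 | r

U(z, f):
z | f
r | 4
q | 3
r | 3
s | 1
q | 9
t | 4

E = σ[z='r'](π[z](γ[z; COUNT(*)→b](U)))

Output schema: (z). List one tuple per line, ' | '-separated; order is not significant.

Row counts bottom-up:
  U → 6
  γ[z; COUNT(*)→b](U) → 4
  π[z](γ[z; COUNT(*)→b](U)) → 4
  σ[z='r'](π[z](γ[z; COUNT(*)→b](U))) → 1

== RESULT ==
z
r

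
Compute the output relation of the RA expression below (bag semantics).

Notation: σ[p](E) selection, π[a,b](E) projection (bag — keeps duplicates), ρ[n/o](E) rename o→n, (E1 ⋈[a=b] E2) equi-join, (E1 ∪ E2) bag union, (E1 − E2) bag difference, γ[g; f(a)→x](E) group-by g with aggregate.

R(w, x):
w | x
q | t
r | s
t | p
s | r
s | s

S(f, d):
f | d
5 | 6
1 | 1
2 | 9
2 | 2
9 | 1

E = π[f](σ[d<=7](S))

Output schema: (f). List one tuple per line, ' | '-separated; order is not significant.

Row counts bottom-up:
  S → 5
  σ[d<=7](S) → 4
  π[f](σ[d<=7](S)) → 4

== RESULT ==
f
1
2
5
9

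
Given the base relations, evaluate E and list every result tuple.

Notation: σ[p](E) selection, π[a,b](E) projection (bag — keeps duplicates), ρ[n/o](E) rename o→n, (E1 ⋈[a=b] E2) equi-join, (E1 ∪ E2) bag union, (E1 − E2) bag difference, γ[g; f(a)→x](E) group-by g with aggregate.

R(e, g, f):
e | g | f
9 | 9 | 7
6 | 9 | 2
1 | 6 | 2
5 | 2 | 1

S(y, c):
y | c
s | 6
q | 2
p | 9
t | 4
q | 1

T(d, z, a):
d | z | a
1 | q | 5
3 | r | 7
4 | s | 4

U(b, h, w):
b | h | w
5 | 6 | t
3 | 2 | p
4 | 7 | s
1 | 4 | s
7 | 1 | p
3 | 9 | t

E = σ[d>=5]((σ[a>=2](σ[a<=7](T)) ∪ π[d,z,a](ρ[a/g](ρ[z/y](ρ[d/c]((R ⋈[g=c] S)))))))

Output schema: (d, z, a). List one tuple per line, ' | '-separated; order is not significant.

Per-node cardinality:
  T → 3
  σ[a<=7](T) → 3
  σ[a>=2](σ[a<=7](T)) → 3
  R → 4
  S → 5
  (R ⋈[g=c] S) → 4
  ρ[d/c]((R ⋈[g=c] S)) → 4
  ρ[z/y](ρ[d/c]((R ⋈[g=c] S))) → 4
  ρ[a/g](ρ[z/y](ρ[d/c]((R ⋈[g=c] S)))) → 4
  π[d,z,a](ρ[a/g](ρ[z/y](ρ[d/c]((R ⋈[g=c] S))))) → 4
  (σ[a>=2](σ[a<=7](T)) ∪ π[d,z,a](ρ[a/g](ρ[z/y](ρ[d/c]((R ⋈[g=c] S)))))) → 7
  σ[d>=5]((σ[a>=2](σ[a<=7](T)) ∪ π[d,z,a](ρ[a/g](ρ[z/y](ρ[d/c]((R ⋈[g=c] S))))))) → 3

== RESULT ==
d | z | a
6 | s | 6
9 | p | 9
9 | p | 9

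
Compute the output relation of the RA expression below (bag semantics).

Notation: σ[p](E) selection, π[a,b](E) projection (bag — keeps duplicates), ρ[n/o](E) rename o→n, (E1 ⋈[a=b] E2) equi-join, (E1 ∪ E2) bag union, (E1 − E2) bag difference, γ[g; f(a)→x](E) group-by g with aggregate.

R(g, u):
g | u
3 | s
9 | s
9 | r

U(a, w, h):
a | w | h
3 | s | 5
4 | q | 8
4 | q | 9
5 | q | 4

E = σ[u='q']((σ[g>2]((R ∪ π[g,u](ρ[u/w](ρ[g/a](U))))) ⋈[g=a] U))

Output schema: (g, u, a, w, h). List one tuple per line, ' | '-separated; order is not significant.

Row counts bottom-up:
  R → 3
  U → 4
  ρ[g/a](U) → 4
  ρ[u/w](ρ[g/a](U)) → 4
  π[g,u](ρ[u/w](ρ[g/a](U))) → 4
  (R ∪ π[g,u](ρ[u/w](ρ[g/a](U)))) → 7
  σ[g>2]((R ∪ π[g,u](ρ[u/w](ρ[g/a](U))))) → 7
  U → 4
  (σ[g>2]((R ∪ π[g,u](ρ[u/w](ρ[g/a](U))))) ⋈[g=a] U) → 7
  σ[u='q']((σ[g>2]((R ∪ π[g,u](ρ[u/w](ρ[g/a](U))))) ⋈[g=a] U)) → 5

== RESULT ==
g | u | a | w | h
4 | q | 4 | q | 8
4 | q | 4 | q | 8
4 | q | 4 | q | 9
4 | q | 4 | q | 9
5 | q | 5 | q | 4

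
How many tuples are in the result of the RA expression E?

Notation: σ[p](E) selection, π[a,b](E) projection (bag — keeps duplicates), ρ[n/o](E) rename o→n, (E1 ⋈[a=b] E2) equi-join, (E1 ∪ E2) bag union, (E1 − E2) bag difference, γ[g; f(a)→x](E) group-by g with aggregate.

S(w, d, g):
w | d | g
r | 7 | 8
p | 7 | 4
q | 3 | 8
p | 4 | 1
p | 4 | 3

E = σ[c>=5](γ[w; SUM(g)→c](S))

Stepwise |·|:
  S → 5
  γ[w; SUM(g)→c](S) → 3
  σ[c>=5](γ[w; SUM(g)→c](S)) → 3

|E| = 3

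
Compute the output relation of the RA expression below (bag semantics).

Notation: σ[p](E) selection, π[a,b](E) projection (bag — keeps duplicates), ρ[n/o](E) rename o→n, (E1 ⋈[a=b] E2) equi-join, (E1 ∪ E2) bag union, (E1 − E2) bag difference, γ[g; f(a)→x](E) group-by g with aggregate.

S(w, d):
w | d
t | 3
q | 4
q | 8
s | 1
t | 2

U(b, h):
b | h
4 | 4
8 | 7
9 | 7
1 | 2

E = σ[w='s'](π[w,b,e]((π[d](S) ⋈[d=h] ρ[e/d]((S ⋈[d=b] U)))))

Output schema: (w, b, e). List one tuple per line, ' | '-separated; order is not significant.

Stepwise |·|:
  S → 5
  π[d](S) → 5
  S → 5
  U → 4
  (S ⋈[d=b] U) → 3
  ρ[e/d]((S ⋈[d=b] U)) → 3
  (π[d](S) ⋈[d=h] ρ[e/d]((S ⋈[d=b] U))) → 2
  π[w,b,e]((π[d](S) ⋈[d=h] ρ[e/d]((S ⋈[d=b] U)))) → 2
  σ[w='s'](π[w,b,e]((π[d](S) ⋈[d=h] ρ[e/d]((S ⋈[d=b] U))))) → 1

== RESULT ==
w | b | e
s | 1 | 1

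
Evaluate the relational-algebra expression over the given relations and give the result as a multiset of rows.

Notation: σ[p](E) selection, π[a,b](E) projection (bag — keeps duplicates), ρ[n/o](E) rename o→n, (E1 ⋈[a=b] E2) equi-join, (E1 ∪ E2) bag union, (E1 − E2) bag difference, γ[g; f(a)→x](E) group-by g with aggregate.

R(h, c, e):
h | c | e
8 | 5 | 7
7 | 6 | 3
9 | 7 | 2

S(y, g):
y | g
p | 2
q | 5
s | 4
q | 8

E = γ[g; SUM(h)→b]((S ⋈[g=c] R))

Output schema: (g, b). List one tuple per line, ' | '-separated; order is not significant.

Subexpression sizes:
  S → 4
  R → 3
  (S ⋈[g=c] R) → 1
  γ[g; SUM(h)→b]((S ⋈[g=c] R)) → 1

== RESULT ==
g | b
5 | 8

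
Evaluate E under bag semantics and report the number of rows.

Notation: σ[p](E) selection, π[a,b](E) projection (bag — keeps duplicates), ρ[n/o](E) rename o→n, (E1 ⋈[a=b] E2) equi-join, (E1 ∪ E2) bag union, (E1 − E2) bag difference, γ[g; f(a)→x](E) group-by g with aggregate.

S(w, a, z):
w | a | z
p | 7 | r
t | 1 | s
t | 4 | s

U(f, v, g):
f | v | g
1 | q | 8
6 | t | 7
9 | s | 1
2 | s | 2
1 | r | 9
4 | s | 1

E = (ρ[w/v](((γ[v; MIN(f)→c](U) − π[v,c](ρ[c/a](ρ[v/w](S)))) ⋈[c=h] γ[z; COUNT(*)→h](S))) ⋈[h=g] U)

Row counts bottom-up:
  U → 6
  γ[v; MIN(f)→c](U) → 4
  S → 3
  ρ[v/w](S) → 3
  ρ[c/a](ρ[v/w](S)) → 3
  π[v,c](ρ[c/a](ρ[v/w](S))) → 3
  (γ[v; MIN(f)→c](U) − π[v,c](ρ[c/a](ρ[v/w](S)))) → 4
  S → 3
  γ[z; COUNT(*)→h](S) → 2
  ((γ[v; MIN(f)→c](U) − π[v,c](ρ[c/a](ρ[v/w](S)))) ⋈[c=h] γ[z; COUNT(*)→h](S)) → 3
  ρ[w/v](((γ[v; MIN(f)→c](U) − π[v,c](ρ[c/a](ρ[v/w](S)))) ⋈[c=h] γ[z; COUNT(*)→h](S))) → 3
  U → 6
  (ρ[w/v](((γ[v; MIN(f)→c](U) − π[v,c](ρ[c/a](ρ[v/w](S)))) ⋈[c=h] γ[z; COUNT(*)→h](S))) ⋈[h=g] U) → 5

|E| = 5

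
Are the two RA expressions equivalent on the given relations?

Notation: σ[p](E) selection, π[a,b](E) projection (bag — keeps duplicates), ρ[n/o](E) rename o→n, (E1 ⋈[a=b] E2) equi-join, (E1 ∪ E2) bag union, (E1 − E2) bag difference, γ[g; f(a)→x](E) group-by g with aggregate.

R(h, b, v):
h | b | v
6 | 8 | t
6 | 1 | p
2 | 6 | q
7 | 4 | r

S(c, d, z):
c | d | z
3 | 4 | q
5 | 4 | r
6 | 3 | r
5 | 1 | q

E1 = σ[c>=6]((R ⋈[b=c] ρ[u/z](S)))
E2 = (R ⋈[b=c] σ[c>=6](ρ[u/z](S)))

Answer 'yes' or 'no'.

E1 subexpression sizes:
  R → 4
  S → 4
  ρ[u/z](S) → 4
  (R ⋈[b=c] ρ[u/z](S)) → 1
  σ[c>=6]((R ⋈[b=c] ρ[u/z](S))) → 1
E2 subexpression sizes:
  R → 4
  S → 4
  ρ[u/z](S) → 4
  σ[c>=6](ρ[u/z](S)) → 1
  (R ⋈[b=c] σ[c>=6](ρ[u/z](S))) → 1

E1 and E2 produce the same multiset:
h | b | v | c | d | u
2 | 6 | q | 6 | 3 | r

yes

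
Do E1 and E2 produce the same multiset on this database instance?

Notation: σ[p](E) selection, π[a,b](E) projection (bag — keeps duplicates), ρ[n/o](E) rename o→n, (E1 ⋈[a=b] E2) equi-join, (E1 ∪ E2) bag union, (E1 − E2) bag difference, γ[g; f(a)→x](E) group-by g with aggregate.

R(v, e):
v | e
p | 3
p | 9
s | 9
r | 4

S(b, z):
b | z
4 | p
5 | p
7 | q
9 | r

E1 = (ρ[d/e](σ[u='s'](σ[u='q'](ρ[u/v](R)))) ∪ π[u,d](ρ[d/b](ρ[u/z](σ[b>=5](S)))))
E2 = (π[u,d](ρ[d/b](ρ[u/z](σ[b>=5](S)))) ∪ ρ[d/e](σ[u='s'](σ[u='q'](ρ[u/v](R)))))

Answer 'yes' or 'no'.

E1 stepwise |·|:
  R → 4
  ρ[u/v](R) → 4
  σ[u='q'](ρ[u/v](R)) → 0
  σ[u='s'](σ[u='q'](ρ[u/v](R))) → 0
  ρ[d/e](σ[u='s'](σ[u='q'](ρ[u/v](R)))) → 0
  S → 4
  σ[b>=5](S) → 3
  ρ[u/z](σ[b>=5](S)) → 3
  ρ[d/b](ρ[u/z](σ[b>=5](S))) → 3
  π[u,d](ρ[d/b](ρ[u/z](σ[b>=5](S)))) → 3
  (ρ[d/e](σ[u='s'](σ[u='q'](ρ[u/v](R)))) ∪ π[u,d](ρ[d/b](ρ[u/z](σ[b>=5](S))))) → 3
E2 stepwise |·|:
  S → 4
  σ[b>=5](S) → 3
  ρ[u/z](σ[b>=5](S)) → 3
  ρ[d/b](ρ[u/z](σ[b>=5](S))) → 3
  π[u,d](ρ[d/b](ρ[u/z](σ[b>=5](S)))) → 3
  R → 4
  ρ[u/v](R) → 4
  σ[u='q'](ρ[u/v](R)) → 0
  σ[u='s'](σ[u='q'](ρ[u/v](R))) → 0
  ρ[d/e](σ[u='s'](σ[u='q'](ρ[u/v](R)))) → 0
  (π[u,d](ρ[d/b](ρ[u/z](σ[b>=5](S)))) ∪ ρ[d/e](σ[u='s'](σ[u='q'](ρ[u/v](R))))) → 3

E1 and E2 produce the same multiset:
u | d
p | 5
q | 7
r | 9

yes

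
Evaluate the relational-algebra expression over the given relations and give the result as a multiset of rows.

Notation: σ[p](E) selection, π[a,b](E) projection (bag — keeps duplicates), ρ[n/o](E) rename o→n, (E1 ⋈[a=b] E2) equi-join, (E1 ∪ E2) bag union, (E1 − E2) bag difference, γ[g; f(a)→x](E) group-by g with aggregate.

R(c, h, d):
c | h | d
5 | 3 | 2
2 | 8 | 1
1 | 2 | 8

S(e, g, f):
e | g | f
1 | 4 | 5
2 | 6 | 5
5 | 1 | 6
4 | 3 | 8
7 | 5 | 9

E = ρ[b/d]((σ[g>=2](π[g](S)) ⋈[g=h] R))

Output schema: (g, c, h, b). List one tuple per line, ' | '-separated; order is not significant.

Stepwise |·|:
  S → 5
  π[g](S) → 5
  σ[g>=2](π[g](S)) → 4
  R → 3
  (σ[g>=2](π[g](S)) ⋈[g=h] R) → 1
  ρ[b/d]((σ[g>=2](π[g](S)) ⋈[g=h] R)) → 1

== RESULT ==
g | c | h | b
3 | 5 | 3 | 2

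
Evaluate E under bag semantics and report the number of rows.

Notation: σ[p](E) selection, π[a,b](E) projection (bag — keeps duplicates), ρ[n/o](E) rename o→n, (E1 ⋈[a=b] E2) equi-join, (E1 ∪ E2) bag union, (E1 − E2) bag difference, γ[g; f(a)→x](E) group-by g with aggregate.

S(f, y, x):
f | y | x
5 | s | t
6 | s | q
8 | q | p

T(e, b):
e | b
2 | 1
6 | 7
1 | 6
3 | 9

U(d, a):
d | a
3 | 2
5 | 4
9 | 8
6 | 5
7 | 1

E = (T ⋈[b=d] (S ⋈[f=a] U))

Subexpression sizes:
  T → 4
  S → 3
  U → 5
  (S ⋈[f=a] U) → 2
  (T ⋈[b=d] (S ⋈[f=a] U)) → 2

|E| = 2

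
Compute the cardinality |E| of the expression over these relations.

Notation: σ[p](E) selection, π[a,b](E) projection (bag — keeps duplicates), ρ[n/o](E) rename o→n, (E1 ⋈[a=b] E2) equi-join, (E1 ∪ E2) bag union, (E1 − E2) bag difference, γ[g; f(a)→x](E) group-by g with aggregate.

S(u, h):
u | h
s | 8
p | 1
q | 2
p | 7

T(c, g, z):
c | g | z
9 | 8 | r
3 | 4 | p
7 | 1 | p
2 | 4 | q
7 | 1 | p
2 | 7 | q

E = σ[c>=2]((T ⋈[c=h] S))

Row counts bottom-up:
  T → 6
  S → 4
  (T ⋈[c=h] S) → 4
  σ[c>=2]((T ⋈[c=h] S)) → 4

|E| = 4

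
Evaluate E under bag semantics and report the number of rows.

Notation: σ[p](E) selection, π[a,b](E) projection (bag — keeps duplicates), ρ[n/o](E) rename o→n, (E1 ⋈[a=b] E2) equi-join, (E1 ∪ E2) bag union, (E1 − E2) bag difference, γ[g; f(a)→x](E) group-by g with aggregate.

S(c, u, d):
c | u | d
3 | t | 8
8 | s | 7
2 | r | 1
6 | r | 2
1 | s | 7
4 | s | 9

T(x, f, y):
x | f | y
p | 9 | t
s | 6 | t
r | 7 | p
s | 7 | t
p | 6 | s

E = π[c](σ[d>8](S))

Stepwise |·|:
  S → 6
  σ[d>8](S) → 1
  π[c](σ[d>8](S)) → 1

|E| = 1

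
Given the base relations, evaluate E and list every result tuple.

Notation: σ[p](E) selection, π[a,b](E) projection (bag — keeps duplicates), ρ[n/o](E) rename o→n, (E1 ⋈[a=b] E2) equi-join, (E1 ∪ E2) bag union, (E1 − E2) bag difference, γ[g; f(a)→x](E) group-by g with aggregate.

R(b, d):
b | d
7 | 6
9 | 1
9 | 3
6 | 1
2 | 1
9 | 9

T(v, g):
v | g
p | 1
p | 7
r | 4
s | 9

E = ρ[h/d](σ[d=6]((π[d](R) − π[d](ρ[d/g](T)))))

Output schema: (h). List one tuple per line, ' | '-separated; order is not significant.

Subexpression sizes:
  R → 6
  π[d](R) → 6
  T → 4
  ρ[d/g](T) → 4
  π[d](ρ[d/g](T)) → 4
  (π[d](R) − π[d](ρ[d/g](T))) → 4
  σ[d=6]((π[d](R) − π[d](ρ[d/g](T)))) → 1
  ρ[h/d](σ[d=6]((π[d](R) − π[d](ρ[d/g](T))))) → 1

== RESULT ==
h
6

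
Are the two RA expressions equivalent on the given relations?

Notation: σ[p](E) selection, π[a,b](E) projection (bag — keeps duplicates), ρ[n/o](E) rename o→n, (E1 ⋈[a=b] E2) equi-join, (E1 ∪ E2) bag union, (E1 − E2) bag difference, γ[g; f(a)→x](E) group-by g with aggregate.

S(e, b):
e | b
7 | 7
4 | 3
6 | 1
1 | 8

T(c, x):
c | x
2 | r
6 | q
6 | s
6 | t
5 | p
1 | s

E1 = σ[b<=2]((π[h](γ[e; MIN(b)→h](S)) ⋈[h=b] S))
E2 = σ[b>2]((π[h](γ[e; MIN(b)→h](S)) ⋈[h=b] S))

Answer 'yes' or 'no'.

E1 per-node cardinality:
  S → 4
  γ[e; MIN(b)→h](S) → 4
  π[h](γ[e; MIN(b)→h](S)) → 4
  S → 4
  (π[h](γ[e; MIN(b)→h](S)) ⋈[h=b] S) → 4
  σ[b<=2]((π[h](γ[e; MIN(b)→h](S)) ⋈[h=b] S)) → 1
E2 per-node cardinality:
  S → 4
  γ[e; MIN(b)→h](S) → 4
  π[h](γ[e; MIN(b)→h](S)) → 4
  S → 4
  (π[h](γ[e; MIN(b)→h](S)) ⋈[h=b] S) → 4
  σ[b>2]((π[h](γ[e; MIN(b)→h](S)) ⋈[h=b] S)) → 3

E1 result:
h | e | b
1 | 6 | 1
E2 result:
h | e | b
3 | 4 | 3
7 | 7 | 7
8 | 1 | 8
Witness: (3, 4, 3) appears 0× in E1 but 1× in E2.

no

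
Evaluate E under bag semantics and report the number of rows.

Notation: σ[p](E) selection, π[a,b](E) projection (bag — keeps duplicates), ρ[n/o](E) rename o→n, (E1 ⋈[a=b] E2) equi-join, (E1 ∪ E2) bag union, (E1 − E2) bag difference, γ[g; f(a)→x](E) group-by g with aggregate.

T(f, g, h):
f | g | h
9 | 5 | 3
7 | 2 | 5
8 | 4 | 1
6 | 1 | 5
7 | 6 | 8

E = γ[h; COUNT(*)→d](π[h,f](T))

Subexpression sizes:
  T → 5
  π[h,f](T) → 5
  γ[h; COUNT(*)→d](π[h,f](T)) → 4

|E| = 4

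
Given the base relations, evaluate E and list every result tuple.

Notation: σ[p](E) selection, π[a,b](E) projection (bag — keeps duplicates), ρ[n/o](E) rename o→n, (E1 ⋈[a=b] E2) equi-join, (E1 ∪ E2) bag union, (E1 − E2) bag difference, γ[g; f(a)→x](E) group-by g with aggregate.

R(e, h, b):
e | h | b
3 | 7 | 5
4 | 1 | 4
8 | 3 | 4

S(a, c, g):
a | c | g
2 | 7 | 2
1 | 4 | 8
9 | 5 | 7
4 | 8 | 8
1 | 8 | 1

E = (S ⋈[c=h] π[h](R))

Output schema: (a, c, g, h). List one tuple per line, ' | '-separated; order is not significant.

Per-node cardinality:
  S → 5
  R → 3
  π[h](R) → 3
  (S ⋈[c=h] π[h](R)) → 1

== RESULT ==
a | c | g | h
2 | 7 | 2 | 7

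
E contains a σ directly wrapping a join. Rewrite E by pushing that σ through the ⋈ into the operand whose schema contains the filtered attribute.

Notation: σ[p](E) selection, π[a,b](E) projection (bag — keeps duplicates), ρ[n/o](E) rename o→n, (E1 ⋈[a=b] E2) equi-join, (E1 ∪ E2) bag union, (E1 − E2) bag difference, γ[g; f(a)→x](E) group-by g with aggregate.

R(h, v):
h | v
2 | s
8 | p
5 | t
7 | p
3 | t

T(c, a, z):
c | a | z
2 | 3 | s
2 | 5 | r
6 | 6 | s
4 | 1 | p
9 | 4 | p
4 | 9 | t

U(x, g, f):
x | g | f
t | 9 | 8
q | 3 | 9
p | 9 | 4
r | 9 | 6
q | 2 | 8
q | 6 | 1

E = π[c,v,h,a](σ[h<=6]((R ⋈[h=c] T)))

σ filters on h, owned by the left side.
E' = π[c,v,h,a]((σ[h<=6](R) ⋈[h=c] T))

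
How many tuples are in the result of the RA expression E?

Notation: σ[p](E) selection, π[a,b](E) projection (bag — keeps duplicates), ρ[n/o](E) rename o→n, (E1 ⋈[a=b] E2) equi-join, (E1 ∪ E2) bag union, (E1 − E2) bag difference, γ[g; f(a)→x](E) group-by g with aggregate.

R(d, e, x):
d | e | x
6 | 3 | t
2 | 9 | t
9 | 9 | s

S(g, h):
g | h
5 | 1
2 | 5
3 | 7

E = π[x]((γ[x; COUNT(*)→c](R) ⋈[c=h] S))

Per-node cardinality:
  R → 3
  γ[x; COUNT(*)→c](R) → 2
  S → 3
  (γ[x; COUNT(*)→c](R) ⋈[c=h] S) → 1
  π[x]((γ[x; COUNT(*)→c](R) ⋈[c=h] S)) → 1

|E| = 1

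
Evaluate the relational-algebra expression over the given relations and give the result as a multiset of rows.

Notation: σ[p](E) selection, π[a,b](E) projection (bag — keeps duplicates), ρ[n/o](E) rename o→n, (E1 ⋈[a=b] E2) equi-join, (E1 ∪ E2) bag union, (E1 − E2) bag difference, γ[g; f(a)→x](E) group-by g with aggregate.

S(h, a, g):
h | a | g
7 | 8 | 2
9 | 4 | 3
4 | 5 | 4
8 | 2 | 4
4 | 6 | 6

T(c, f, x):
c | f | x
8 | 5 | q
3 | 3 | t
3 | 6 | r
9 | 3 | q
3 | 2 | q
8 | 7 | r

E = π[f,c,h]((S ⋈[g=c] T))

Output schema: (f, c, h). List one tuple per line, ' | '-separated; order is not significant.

Row counts bottom-up:
  S → 5
  T → 6
  (S ⋈[g=c] T) → 3
  π[f,c,h]((S ⋈[g=c] T)) → 3

== RESULT ==
f | c | h
2 | 3 | 9
3 | 3 | 9
6 | 3 | 9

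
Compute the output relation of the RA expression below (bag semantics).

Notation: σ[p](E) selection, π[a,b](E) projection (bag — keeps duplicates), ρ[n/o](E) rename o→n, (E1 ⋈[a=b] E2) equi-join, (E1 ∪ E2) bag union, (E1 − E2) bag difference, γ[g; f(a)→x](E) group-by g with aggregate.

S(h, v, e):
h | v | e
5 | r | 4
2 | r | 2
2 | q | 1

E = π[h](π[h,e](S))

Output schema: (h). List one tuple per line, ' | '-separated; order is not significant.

Subexpression sizes:
  S → 3
  π[h,e](S) → 3
  π[h](π[h,e](S)) → 3

== RESULT ==
h
2
2
5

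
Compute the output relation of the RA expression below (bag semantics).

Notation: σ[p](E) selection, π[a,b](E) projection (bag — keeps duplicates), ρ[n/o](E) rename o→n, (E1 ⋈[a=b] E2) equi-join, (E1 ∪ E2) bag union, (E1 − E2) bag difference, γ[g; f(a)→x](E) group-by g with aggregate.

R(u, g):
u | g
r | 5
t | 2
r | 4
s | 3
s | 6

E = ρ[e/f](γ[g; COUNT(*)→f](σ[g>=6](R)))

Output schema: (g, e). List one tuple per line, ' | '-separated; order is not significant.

Per-node cardinality:
  R → 5
  σ[g>=6](R) → 1
  γ[g; COUNT(*)→f](σ[g>=6](R)) → 1
  ρ[e/f](γ[g; COUNT(*)→f](σ[g>=6](R))) → 1

== RESULT ==
g | e
6 | 1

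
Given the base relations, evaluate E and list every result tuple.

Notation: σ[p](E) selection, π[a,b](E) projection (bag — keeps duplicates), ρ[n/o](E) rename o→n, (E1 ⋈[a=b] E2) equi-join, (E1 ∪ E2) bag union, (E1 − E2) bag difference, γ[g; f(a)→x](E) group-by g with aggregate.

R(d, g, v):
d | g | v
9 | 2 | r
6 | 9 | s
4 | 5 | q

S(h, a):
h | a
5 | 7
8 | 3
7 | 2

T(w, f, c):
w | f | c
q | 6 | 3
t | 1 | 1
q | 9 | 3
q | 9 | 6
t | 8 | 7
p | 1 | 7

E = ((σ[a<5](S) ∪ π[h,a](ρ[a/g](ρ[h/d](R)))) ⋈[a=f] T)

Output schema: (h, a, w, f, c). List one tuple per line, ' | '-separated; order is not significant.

Row counts bottom-up:
  S → 3
  σ[a<5](S) → 2
  R → 3
  ρ[h/d](R) → 3
  ρ[a/g](ρ[h/d](R)) → 3
  π[h,a](ρ[a/g](ρ[h/d](R))) → 3
  (σ[a<5](S) ∪ π[h,a](ρ[a/g](ρ[h/d](R)))) → 5
  T → 6
  ((σ[a<5](S) ∪ π[h,a](ρ[a/g](ρ[h/d](R)))) ⋈[a=f] T) → 2

== RESULT ==
h | a | w | f | c
6 | 9 | q | 9 | 3
6 | 9 | q | 9 | 6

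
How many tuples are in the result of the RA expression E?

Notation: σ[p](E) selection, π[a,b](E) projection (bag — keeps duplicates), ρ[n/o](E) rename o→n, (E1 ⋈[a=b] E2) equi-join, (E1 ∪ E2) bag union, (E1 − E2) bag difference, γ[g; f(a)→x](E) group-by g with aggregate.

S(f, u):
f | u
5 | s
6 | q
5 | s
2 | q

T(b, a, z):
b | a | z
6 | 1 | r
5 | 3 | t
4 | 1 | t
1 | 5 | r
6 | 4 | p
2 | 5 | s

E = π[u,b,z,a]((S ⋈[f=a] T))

Stepwise |·|:
  S → 4
  T → 6
  (S ⋈[f=a] T) → 4
  π[u,b,z,a]((S ⋈[f=a] T)) → 4

|E| = 4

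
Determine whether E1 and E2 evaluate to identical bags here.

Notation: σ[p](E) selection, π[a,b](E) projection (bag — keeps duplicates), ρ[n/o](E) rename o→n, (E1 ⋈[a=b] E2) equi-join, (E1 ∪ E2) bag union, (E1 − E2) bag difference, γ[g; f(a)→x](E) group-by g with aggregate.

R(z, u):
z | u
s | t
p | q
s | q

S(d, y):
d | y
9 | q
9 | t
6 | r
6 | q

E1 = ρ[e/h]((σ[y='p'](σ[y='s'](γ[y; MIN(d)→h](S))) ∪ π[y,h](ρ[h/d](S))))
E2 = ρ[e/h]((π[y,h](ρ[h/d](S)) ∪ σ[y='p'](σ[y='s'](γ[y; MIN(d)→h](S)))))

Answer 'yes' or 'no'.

E1 stepwise |·|:
  S → 4
  γ[y; MIN(d)→h](S) → 3
  σ[y='s'](γ[y; MIN(d)→h](S)) → 0
  σ[y='p'](σ[y='s'](γ[y; MIN(d)→h](S))) → 0
  S → 4
  ρ[h/d](S) → 4
  π[y,h](ρ[h/d](S)) → 4
  (σ[y='p'](σ[y='s'](γ[y; MIN(d)→h](S))) ∪ π[y,h](ρ[h/d](S))) → 4
  ρ[e/h]((σ[y='p'](σ[y='s'](γ[y; MIN(d)→h](S))) ∪ π[y,h](ρ[h/d](S)))) → 4
E2 stepwise |·|:
  S → 4
  ρ[h/d](S) → 4
  π[y,h](ρ[h/d](S)) → 4
  S → 4
  γ[y; MIN(d)→h](S) → 3
  σ[y='s'](γ[y; MIN(d)→h](S)) → 0
  σ[y='p'](σ[y='s'](γ[y; MIN(d)→h](S))) → 0
  (π[y,h](ρ[h/d](S)) ∪ σ[y='p'](σ[y='s'](γ[y; MIN(d)→h](S)))) → 4
  ρ[e/h]((π[y,h](ρ[h/d](S)) ∪ σ[y='p'](σ[y='s'](γ[y; MIN(d)→h](S))))) → 4

E1 and E2 produce the same multiset:
y | e
q | 6
q | 9
r | 6
t | 9

yes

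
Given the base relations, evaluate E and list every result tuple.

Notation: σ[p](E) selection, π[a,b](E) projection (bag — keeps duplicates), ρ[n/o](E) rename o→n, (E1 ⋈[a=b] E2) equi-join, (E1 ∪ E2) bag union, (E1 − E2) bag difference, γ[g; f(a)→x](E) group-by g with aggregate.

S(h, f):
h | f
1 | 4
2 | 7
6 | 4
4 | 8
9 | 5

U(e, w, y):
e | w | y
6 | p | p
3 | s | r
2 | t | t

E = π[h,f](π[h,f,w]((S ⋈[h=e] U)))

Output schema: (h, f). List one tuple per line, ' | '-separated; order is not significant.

Row counts bottom-up:
  S → 5
  U → 3
  (S ⋈[h=e] U) → 2
  π[h,f,w]((S ⋈[h=e] U)) → 2
  π[h,f](π[h,f,w]((S ⋈[h=e] U))) → 2

== RESULT ==
h | f
2 | 7
6 | 4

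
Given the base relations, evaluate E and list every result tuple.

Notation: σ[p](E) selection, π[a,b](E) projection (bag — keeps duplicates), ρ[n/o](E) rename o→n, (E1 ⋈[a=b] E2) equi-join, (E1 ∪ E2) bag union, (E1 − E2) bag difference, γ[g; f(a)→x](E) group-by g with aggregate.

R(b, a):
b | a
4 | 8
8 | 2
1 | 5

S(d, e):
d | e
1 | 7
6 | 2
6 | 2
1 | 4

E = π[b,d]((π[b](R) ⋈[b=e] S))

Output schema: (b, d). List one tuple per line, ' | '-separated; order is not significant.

Per-node cardinality:
  R → 3
  π[b](R) → 3
  S → 4
  (π[b](R) ⋈[b=e] S) → 1
  π[b,d]((π[b](R) ⋈[b=e] S)) → 1

== RESULT ==
b | d
4 | 1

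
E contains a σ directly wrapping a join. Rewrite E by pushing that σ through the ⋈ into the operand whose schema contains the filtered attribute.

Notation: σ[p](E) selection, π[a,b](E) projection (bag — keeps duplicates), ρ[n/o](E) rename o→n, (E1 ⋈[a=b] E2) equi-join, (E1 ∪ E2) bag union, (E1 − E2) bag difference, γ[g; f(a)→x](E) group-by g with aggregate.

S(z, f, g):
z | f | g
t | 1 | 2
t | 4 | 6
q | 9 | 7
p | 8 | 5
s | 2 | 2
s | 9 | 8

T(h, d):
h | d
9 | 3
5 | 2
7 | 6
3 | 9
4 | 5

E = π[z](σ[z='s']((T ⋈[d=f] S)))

σ filters on z, owned by the right side.
E' = π[z]((T ⋈[d=f] σ[z='s'](S)))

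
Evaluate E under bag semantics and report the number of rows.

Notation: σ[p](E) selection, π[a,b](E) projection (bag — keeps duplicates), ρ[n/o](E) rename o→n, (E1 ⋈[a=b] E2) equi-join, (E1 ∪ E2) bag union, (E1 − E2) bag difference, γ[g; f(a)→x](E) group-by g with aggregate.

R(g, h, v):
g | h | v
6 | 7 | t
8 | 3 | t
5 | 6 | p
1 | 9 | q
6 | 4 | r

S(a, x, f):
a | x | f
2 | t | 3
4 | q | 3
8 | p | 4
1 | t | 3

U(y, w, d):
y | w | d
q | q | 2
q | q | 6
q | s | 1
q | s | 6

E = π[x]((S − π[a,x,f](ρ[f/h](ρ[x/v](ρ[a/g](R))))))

Stepwise |·|:
  S → 4
  R → 5
  ρ[a/g](R) → 5
  ρ[x/v](ρ[a/g](R)) → 5
  ρ[f/h](ρ[x/v](ρ[a/g](R))) → 5
  π[a,x,f](ρ[f/h](ρ[x/v](ρ[a/g](R)))) → 5
  (S − π[a,x,f](ρ[f/h](ρ[x/v](ρ[a/g](R))))) → 4
  π[x]((S − π[a,x,f](ρ[f/h](ρ[x/v](ρ[a/g](R)))))) → 4

|E| = 4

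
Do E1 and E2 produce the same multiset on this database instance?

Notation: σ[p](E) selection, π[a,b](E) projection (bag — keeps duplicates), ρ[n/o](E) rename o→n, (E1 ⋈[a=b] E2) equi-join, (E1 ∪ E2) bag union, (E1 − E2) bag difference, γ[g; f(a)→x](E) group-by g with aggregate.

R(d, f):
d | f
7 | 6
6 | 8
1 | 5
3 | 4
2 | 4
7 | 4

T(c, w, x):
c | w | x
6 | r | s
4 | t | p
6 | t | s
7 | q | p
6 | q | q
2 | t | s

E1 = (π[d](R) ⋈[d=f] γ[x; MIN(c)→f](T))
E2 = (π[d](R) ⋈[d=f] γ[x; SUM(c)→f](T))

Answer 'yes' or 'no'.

E1 row counts bottom-up:
  R → 6
  π[d](R) → 6
  T → 6
  γ[x; MIN(c)→f](T) → 3
  (π[d](R) ⋈[d=f] γ[x; MIN(c)→f](T)) → 2
E2 row counts bottom-up:
  R → 6
  π[d](R) → 6
  T → 6
  γ[x; SUM(c)→f](T) → 3
  (π[d](R) ⋈[d=f] γ[x; SUM(c)→f](T)) → 1

E1 result:
d | x | f
2 | s | 2
6 | q | 6
E2 result:
d | x | f
6 | q | 6
Witness: (2, 's', 2) appears 1× in E1 but 0× in E2.

no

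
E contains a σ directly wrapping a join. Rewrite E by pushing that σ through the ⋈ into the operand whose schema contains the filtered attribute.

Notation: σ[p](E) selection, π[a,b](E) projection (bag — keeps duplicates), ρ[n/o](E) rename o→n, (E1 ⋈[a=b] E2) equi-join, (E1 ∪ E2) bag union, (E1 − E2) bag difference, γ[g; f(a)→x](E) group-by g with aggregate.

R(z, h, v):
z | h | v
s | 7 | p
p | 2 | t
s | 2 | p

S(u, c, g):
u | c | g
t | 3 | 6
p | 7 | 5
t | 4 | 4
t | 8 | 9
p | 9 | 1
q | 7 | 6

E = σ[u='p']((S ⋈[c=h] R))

σ filters on u, owned by the left side.
E' = (σ[u='p'](S) ⋈[c=h] R)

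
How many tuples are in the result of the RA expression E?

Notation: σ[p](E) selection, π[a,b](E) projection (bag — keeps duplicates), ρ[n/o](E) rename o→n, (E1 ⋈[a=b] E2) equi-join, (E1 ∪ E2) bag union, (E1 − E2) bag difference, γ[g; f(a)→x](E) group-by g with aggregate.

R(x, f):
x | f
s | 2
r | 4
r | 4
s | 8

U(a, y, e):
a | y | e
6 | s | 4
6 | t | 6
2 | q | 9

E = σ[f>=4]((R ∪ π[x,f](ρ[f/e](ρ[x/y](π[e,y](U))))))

Per-node cardinality:
  R → 4
  U → 3
  π[e,y](U) → 3
  ρ[x/y](π[e,y](U)) → 3
  ρ[f/e](ρ[x/y](π[e,y](U))) → 3
  π[x,f](ρ[f/e](ρ[x/y](π[e,y](U)))) → 3
  (R ∪ π[x,f](ρ[f/e](ρ[x/y](π[e,y](U))))) → 7
  σ[f>=4]((R ∪ π[x,f](ρ[f/e](ρ[x/y](π[e,y](U)))))) → 6

|E| = 6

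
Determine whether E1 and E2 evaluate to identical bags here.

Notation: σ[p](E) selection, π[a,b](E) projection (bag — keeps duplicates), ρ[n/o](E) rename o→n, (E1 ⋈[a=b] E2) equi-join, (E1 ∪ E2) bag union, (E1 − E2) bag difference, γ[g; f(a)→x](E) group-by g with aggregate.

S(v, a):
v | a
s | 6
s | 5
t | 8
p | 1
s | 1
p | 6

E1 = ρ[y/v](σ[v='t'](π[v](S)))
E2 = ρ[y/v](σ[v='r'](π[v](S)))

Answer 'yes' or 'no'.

E1 row counts bottom-up:
  S → 6
  π[v](S) → 6
  σ[v='t'](π[v](S)) → 1
  ρ[y/v](σ[v='t'](π[v](S))) → 1
E2 row counts bottom-up:
  S → 6
  π[v](S) → 6
  σ[v='r'](π[v](S)) → 0
  ρ[y/v](σ[v='r'](π[v](S))) → 0

E1 result:
y
t
E2 result:
y
(0 rows)
Witness: ('t',) appears 1× in E1 but 0× in E2.

no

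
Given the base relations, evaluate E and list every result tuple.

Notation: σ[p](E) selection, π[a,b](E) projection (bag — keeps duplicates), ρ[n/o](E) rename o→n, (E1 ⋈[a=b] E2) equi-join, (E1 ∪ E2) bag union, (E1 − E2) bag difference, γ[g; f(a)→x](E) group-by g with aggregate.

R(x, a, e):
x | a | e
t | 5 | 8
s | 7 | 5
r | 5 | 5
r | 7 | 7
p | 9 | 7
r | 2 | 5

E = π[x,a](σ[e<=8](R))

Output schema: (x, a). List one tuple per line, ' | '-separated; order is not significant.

Per-node cardinality:
  R → 6
  σ[e<=8](R) → 6
  π[x,a](σ[e<=8](R)) → 6

== RESULT ==
x | a
p | 9
r | 2
r | 5
r | 7
s | 7
t | 5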